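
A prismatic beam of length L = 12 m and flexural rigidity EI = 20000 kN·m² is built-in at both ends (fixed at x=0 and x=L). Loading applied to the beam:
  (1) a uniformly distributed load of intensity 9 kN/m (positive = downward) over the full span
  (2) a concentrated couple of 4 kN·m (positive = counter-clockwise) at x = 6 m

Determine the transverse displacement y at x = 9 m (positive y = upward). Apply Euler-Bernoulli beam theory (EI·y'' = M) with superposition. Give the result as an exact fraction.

Load 1 — uniform load w=9 kN/m over full span:
  y_1 = -wx²(L-x)²/(24EI) = -9·9²·(12-9)²/(24·20000) = -2187/160000 m
Load 2 — applied couple M₀=4 kN·m at a=6 m (b=L-a=6):
  y_2 = (R_Ax³/6 - M_Ax²/2 - M₀(x-a)²/2)/EI  [x>a] with R_A=1/2, M_A=1 = ((1/2)·9³/6 - 1·9²/2 - 4·(9-6)²/2)/20000 = 9/80000 m
Superposition: y = Σ y_i = -2169/160000 m ≈ -0.013556 m

y(9) = -2169/160000 m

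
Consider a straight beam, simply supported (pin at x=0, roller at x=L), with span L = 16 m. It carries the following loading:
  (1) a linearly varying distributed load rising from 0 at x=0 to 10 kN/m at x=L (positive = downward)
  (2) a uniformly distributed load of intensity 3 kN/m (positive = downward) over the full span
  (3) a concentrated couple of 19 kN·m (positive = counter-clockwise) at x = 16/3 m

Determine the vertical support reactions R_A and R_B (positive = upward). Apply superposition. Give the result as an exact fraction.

R_A = 2489/48 kN, R_B = 3655/48 kN

Load 1 — triangular load w₀=10 kN/m (0→w₀ over full span):
  R_A = w₀L/6 = 10·16/6 = 80/3 kN
  R_B = w₀L/3 = 10·16/3 = 160/3 kN
Load 2 — uniform load w=3 kN/m over full span:
  R_A = wL/2 = 3·16/2 = 24 kN
  R_B = wL/2 = 3·16/2 = 24 kN
Load 3 — applied couple M₀=19 kN·m at a=16/3 m (b=L-a=32/3):
  R_A = M₀/L = 19/16 kN
  R_B = -M₀/L = -19/16 kN
Superposition: R_A = 2489/48 kN, R_B = 3655/48 kN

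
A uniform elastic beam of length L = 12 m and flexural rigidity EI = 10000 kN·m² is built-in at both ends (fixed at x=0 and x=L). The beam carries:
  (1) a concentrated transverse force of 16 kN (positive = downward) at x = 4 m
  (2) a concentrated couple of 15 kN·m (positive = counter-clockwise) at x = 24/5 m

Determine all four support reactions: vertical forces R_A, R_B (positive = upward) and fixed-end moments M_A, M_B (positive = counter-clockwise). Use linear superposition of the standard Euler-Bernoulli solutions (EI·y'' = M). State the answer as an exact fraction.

Load 1 — point force P=16 kN at a=4 m (b=L-a=8):
  R_A = Pb²(3a+b)/L³ = 16·8²·(3·4+8)/12³ = 320/27 kN
  M_A = Pab²/L² = 16·4·8²/12² = 256/9 kN·m
  R_B = Pa²(a+3b)/L³ = 16·4²·(4+3·8)/12³ = 112/27 kN
  M_B = -Pa²b/L² = -16·4²·8/12² = -128/9 kN·m
Load 2 — applied couple M₀=15 kN·m at a=24/5 m (b=L-a=36/5):
  R_A = 6M₀ab/L³ = 6·15·(24/5)·(36/5)/12³ = 9/5 kN
  M_A = M₀b(2a-b)/L² = 15·(36/5)·(2·(24/5)-(36/5))/12² = 9/5 kN·m
  R_B = -6M₀ab/L³ = -6·15·(24/5)·(36/5)/12³ = -9/5 kN
  M_B = M₀a(2b-a)/L² = 15·(24/5)·(2·(36/5)-(24/5))/12² = 24/5 kN·m
Superposition: R_A = 1843/135 kN, M_A = 1361/45 kN·m, R_B = 317/135 kN, M_B = -424/45 kN·m

R_A = 1843/135 kN, M_A = 1361/45 kN·m, R_B = 317/135 kN, M_B = -424/45 kN·m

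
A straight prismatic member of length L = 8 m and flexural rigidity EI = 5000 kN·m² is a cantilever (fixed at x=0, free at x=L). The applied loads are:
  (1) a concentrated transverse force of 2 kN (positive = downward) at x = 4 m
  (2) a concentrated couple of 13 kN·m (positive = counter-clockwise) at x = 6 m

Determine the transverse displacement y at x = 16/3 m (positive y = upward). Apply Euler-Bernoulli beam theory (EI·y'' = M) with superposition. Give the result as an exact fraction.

Load 1 — point force P=2 kN at a=4 m (b=L-a=4):
  y_1 = -Pa²(3x-a)/(6EI)  [x>a] = -2·4²·(3·(16/3)-4)/(6·5000) = -8/625 m
Load 2 — applied couple M₀=13 kN·m at a=6 m (b=L-a=2):
  y_2 = M₀x²/(2EI)  [x≤a] = 13·(16/3)²/(2·5000) = 208/5625 m
Superposition: y = Σ y_i = 136/5625 m ≈ 0.024178 m

y(16/3) = 136/5625 m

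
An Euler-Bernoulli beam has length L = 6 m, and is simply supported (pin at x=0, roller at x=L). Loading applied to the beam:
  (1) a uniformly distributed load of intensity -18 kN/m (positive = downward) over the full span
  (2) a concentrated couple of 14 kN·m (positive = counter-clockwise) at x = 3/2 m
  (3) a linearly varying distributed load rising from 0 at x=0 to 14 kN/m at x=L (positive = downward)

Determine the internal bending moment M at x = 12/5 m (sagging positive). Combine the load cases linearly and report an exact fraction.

M(12/5) = -7242/125 kN·m

Load 1 — uniform load w=-18 kN/m over full span:
  M_1 = wx(L-x)/2 = (-18)·(12/5)·(6-(12/5))/2 = -1944/25 kN·m
Load 2 — applied couple M₀=14 kN·m at a=3/2 m (b=L-a=9/2):
  M_2 = M₀x/L - M₀  [x>a] = 14·(12/5)/6 - 14 = -42/5 kN·m
Load 3 — triangular load w₀=14 kN/m (0→w₀ over full span):
  M_3 = w₀Lx/6 - w₀x³/(6L) = 14·6·(12/5)/6 - 14·(12/5)³/(6·6) = 3528/125 kN·m
Superposition: M = Σ M_i = -7242/125 kN·m ≈ -57.936000 kN·m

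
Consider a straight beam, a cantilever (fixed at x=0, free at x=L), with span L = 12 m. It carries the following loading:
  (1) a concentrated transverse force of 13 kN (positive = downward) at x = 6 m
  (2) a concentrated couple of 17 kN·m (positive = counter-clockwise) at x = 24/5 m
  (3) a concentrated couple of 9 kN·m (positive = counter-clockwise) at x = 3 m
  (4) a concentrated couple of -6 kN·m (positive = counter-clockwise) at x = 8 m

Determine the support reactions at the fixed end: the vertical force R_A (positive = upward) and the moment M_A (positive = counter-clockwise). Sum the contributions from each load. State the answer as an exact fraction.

Load 1 — point force P=13 kN at a=6 m (b=L-a=6):
  R_A = P = 13 kN
  M_A = Pa = 13·6 = 78 kN·m
Load 2 — applied couple M₀=17 kN·m at a=24/5 m (b=L-a=36/5):
  R_A = 0 kN
  M_A = -M₀ = -17 kN·m
Load 3 — applied couple M₀=9 kN·m at a=3 m (b=L-a=9):
  R_A = 0 kN
  M_A = -M₀ = -9 kN·m
Load 4 — applied couple M₀=-6 kN·m at a=8 m (b=L-a=4):
  R_A = 0 kN
  M_A = -M₀ = -(-6) = 6 kN·m
Superposition: R_A = 13 kN, M_A = 58 kN·m

R_A = 13 kN, M_A = 58 kN·m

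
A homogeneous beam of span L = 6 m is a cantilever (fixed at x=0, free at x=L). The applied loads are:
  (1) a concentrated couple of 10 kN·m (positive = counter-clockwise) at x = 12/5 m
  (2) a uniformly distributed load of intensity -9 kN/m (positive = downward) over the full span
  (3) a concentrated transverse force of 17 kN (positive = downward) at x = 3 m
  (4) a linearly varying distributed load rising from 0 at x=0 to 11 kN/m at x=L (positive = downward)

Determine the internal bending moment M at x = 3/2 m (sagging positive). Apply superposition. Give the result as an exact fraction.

M(3/2) = -253/32 kN·m

Load 1 — applied couple M₀=10 kN·m at a=12/5 m (b=L-a=18/5):
  M_1 = M₀  [x≤a] = 10 = 10 kN·m
Load 2 — uniform load w=-9 kN/m over full span:
  M_2 = -w(L-x)²/2 = -(-9)·(6-(3/2))²/2 = 729/8 kN·m
Load 3 — point force P=17 kN at a=3 m (b=L-a=3):
  M_3 = -P(a-x)  [x≤a] = -17·(3-(3/2)) = -51/2 kN·m
Load 4 — triangular load w₀=11 kN/m (0→w₀ over full span):
  M_4 = w₀Lx/2 - w₀L²/3 - w₀x³/(6L) = 11·6·(3/2)/2 - 11·6²/3 - 11·(3/2)³/(6·6) = -2673/32 kN·m
Superposition: M = Σ M_i = -253/32 kN·m ≈ -7.906250 kN·m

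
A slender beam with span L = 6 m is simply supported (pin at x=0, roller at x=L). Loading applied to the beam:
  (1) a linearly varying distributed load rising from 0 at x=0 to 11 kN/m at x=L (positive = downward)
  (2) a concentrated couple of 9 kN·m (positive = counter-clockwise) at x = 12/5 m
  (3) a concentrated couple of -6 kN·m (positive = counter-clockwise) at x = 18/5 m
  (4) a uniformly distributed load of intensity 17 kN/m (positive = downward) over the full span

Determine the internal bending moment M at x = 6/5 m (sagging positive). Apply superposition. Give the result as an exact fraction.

Load 1 — triangular load w₀=11 kN/m (0→w₀ over full span):
  M_1 = w₀Lx/6 - w₀x³/(6L) = 11·6·(6/5)/6 - 11·(6/5)³/(6·6) = 1584/125 kN·m
Load 2 — applied couple M₀=9 kN·m at a=12/5 m (b=L-a=18/5):
  M_2 = M₀x/L  [x≤a] = 9·(6/5)/6 = 9/5 kN·m
Load 3 — applied couple M₀=-6 kN·m at a=18/5 m (b=L-a=12/5):
  M_3 = M₀x/L  [x≤a] = (-6)·(6/5)/6 = -6/5 kN·m
Load 4 — uniform load w=17 kN/m over full span:
  M_4 = wx(L-x)/2 = 17·(6/5)·(6-(6/5))/2 = 1224/25 kN·m
Superposition: M = Σ M_i = 7779/125 kN·m ≈ 62.232000 kN·m

M(6/5) = 7779/125 kN·m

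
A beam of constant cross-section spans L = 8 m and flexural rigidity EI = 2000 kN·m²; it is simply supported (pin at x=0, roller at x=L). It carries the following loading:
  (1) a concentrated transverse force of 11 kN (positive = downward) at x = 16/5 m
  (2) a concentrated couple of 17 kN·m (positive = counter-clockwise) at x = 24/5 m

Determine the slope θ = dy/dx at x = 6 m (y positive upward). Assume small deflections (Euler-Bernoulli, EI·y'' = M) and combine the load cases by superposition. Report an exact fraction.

θ(6) = 55031/3000000 rad

Load 1 — point force P=11 kN at a=16/5 m (b=L-a=24/5):
  θ_1 = -Pa(2L²-6Lx+3x²+a²)/(6LEI)  [x>a] = -11·(16/5)·(2·8²-6·8·6+3·6²+(16/5)²)/(6·8·2000) = 957/62500 rad
Load 2 — applied couple M₀=17 kN·m at a=24/5 m (b=L-a=16/5):
  θ_2 = (M₀x²/(2L)-M₀(x-a)+C₁)/EI  [x>a] with C₁=M₀(3b²-L²)/(6L)=-884/75 = (17·6²/(2·8)-17·(6-(24/5))+(-884/75))/2000 = 1819/600000 rad
Superposition: θ = Σ θ_i = 55031/3000000 rad ≈ 0.018344 rad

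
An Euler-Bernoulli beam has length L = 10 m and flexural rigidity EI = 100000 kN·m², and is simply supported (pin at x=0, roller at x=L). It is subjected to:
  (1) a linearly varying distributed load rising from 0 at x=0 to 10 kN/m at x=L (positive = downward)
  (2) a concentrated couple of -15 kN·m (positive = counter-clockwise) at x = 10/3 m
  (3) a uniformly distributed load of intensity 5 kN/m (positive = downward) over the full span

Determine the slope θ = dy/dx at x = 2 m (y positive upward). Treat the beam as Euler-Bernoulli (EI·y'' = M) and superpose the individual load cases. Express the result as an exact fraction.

Load 1 — triangular load w₀=10 kN/m (0→w₀ over full span):
  θ_1 = -w₀(7L⁴-30L²x²+15x⁴)/(360LEI) = -10·(7·10⁴-30·10²·2²+15·2⁴)/(360·10·100000) = -91/56250 rad
Load 2 — applied couple M₀=-15 kN·m at a=10/3 m (b=L-a=20/3):
  θ_2 = (M₀x²/(2L)+C₁)/EI  [x≤a] with C₁=M₀(3b²-L²)/(6L)=-25/3 = ((-15)·2²/(2·10)+(-25/3))/100000 = -17/150000 rad
Load 3 — uniform load w=5 kN/m over full span:
  θ_3 = -w(L³-6Lx²+4x³)/(24EI) = -5·(10³-6·10·2²+4·2³)/(24·100000) = -33/20000 rad
Superposition: θ = Σ θ_i = -3043/900000 rad ≈ -0.003381 rad

θ(2) = -3043/900000 rad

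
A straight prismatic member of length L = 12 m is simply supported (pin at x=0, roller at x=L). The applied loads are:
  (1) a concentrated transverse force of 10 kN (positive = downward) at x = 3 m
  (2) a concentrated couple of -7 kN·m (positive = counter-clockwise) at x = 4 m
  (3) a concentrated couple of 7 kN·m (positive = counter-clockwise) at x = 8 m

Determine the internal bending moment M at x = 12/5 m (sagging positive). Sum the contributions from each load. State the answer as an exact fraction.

M(12/5) = 18 kN·m

Load 1 — point force P=10 kN at a=3 m (b=L-a=9):
  M_1 = Pbx/L  [x≤a] = 10·9·(12/5)/12 = 18 kN·m
Load 2 — applied couple M₀=-7 kN·m at a=4 m (b=L-a=8):
  M_2 = M₀x/L  [x≤a] = (-7)·(12/5)/12 = -7/5 kN·m
Load 3 — applied couple M₀=7 kN·m at a=8 m (b=L-a=4):
  M_3 = M₀x/L  [x≤a] = 7·(12/5)/12 = 7/5 kN·m
Superposition: M = Σ M_i = 18 kN·m ≈ 18.000000 kN·m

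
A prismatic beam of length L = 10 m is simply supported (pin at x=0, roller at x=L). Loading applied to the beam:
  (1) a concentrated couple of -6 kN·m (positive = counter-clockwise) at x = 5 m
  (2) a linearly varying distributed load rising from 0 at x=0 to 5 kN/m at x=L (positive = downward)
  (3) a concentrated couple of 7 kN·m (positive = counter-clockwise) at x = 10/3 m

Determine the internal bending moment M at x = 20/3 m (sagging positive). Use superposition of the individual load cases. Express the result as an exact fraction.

Load 1 — applied couple M₀=-6 kN·m at a=5 m (b=L-a=5):
  M_1 = M₀x/L - M₀  [x>a] = (-6)·(20/3)/10 - (-6) = 2 kN·m
Load 2 — triangular load w₀=5 kN/m (0→w₀ over full span):
  M_2 = w₀Lx/6 - w₀x³/(6L) = 5·10·(20/3)/6 - 5·(20/3)³/(6·10) = 2500/81 kN·m
Load 3 — applied couple M₀=7 kN·m at a=10/3 m (b=L-a=20/3):
  M_3 = M₀x/L - M₀  [x>a] = 7·(20/3)/10 - 7 = -7/3 kN·m
Superposition: M = Σ M_i = 2473/81 kN·m ≈ 30.530864 kN·m

M(20/3) = 2473/81 kN·m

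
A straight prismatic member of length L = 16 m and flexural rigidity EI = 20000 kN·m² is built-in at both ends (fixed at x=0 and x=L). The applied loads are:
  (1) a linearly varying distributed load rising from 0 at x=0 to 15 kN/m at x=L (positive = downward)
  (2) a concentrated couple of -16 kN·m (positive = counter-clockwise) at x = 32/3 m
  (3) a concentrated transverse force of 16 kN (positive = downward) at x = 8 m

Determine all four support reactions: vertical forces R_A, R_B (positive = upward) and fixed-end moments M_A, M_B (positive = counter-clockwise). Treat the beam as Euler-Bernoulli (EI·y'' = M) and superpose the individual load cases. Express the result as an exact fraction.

Load 1 — triangular load w₀=15 kN/m (0→w₀ over full span):
  R_A = 3w₀L/20 = 3·15·16/20 = 36 kN
  M_A = w₀L²/30 = 15·16²/30 = 128 kN·m
  R_B = 7w₀L/20 = 7·15·16/20 = 84 kN
  M_B = -w₀L²/20 = -15·16²/20 = -192 kN·m
Load 2 — applied couple M₀=-16 kN·m at a=32/3 m (b=L-a=16/3):
  R_A = 6M₀ab/L³ = 6·(-16)·(32/3)·(16/3)/16³ = -4/3 kN
  M_A = M₀b(2a-b)/L² = (-16)·(16/3)·(2·(32/3)-(16/3))/16² = -16/3 kN·m
  R_B = -6M₀ab/L³ = -6·(-16)·(32/3)·(16/3)/16³ = 4/3 kN
  M_B = M₀a(2b-a)/L² = (-16)·(32/3)·(2·(16/3)-(32/3))/16² = 0 kN·m
Load 3 — point force P=16 kN at a=8 m (b=L-a=8):
  R_A = Pb²(3a+b)/L³ = 16·8²·(3·8+8)/16³ = 8 kN
  M_A = Pab²/L² = 16·8·8²/16² = 32 kN·m
  R_B = Pa²(a+3b)/L³ = 16·8²·(8+3·8)/16³ = 8 kN
  M_B = -Pa²b/L² = -16·8²·8/16² = -32 kN·m
Superposition: R_A = 128/3 kN, M_A = 464/3 kN·m, R_B = 280/3 kN, M_B = -224 kN·m

R_A = 128/3 kN, M_A = 464/3 kN·m, R_B = 280/3 kN, M_B = -224 kN·m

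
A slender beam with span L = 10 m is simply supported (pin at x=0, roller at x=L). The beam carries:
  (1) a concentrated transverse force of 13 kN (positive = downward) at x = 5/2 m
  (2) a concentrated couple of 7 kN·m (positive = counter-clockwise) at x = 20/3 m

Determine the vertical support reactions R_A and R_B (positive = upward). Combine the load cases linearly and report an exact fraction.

R_A = 209/20 kN, R_B = 51/20 kN

Load 1 — point force P=13 kN at a=5/2 m (b=L-a=15/2):
  R_A = Pb/L = 13·(15/2)/10 = 39/4 kN
  R_B = Pa/L = 13·(5/2)/10 = 13/4 kN
Load 2 — applied couple M₀=7 kN·m at a=20/3 m (b=L-a=10/3):
  R_A = M₀/L = 7/10 kN
  R_B = -M₀/L = -7/10 kN
Superposition: R_A = 209/20 kN, R_B = 51/20 kN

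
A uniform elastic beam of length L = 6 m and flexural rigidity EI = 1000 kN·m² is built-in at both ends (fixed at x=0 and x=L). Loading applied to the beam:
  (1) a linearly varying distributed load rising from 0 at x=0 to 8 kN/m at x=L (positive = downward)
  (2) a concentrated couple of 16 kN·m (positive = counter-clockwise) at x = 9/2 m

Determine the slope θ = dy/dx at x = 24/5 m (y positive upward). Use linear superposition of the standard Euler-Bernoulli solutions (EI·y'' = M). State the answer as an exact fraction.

θ(24/5) = 1026/78125 rad

Load 1 — triangular load w₀=8 kN/m (0→w₀ over full span):
  θ_1 = -w₀(2x(L-x)(L-2x)(x+2L)+x²(L-x)²)/(120LEI) = -8·(2·(24/5)·(6-(24/5))·(6-2·(24/5))·((24/5)+2·6)+(24/5)²·(6-(24/5))²)/(120·6·1000) = 576/78125 rad
Load 2 — applied couple M₀=16 kN·m at a=9/2 m (b=L-a=3/2):
  θ_2 = (R_Ax²/2 - M_Ax - M₀(x-a))/EI  [x>a] with R_A=3, M_A=5 = (3·(24/5)²/2 - 5·(24/5) - 16·((24/5)-(9/2)))/1000 = 18/3125 rad
Superposition: θ = Σ θ_i = 1026/78125 rad ≈ 0.013133 rad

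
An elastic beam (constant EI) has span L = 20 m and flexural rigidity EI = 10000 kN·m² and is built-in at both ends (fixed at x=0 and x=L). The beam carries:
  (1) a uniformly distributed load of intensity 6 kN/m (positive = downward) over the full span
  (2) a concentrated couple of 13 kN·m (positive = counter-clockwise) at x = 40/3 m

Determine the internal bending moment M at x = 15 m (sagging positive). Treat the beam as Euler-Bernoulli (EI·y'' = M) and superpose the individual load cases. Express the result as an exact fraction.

M(15) = 62/3 kN·m

Load 1 — uniform load w=6 kN/m over full span:
  M_1 = wLx/2 - wL²/12 - wx²/2 = 6·20·15/2 - 6·20²/12 - 6·15²/2 = 25 kN·m
Load 2 — applied couple M₀=13 kN·m at a=40/3 m (b=L-a=20/3):
  M_2 = R_Ax - M_A - M₀  [x>a] with R_A=13/15, M_A=13/3 = (13/15)·15 - (13/3) - 13 = -13/3 kN·m
Superposition: M = Σ M_i = 62/3 kN·m ≈ 20.666667 kN·m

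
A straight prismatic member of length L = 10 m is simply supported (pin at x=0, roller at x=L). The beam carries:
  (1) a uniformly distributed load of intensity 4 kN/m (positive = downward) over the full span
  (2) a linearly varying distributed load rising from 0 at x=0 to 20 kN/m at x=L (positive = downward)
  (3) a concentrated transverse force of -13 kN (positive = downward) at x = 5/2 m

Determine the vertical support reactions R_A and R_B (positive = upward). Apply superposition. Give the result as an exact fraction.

Load 1 — uniform load w=4 kN/m over full span:
  R_A = wL/2 = 4·10/2 = 20 kN
  R_B = wL/2 = 4·10/2 = 20 kN
Load 2 — triangular load w₀=20 kN/m (0→w₀ over full span):
  R_A = w₀L/6 = 20·10/6 = 100/3 kN
  R_B = w₀L/3 = 20·10/3 = 200/3 kN
Load 3 — point force P=-13 kN at a=5/2 m (b=L-a=15/2):
  R_A = Pb/L = (-13)·(15/2)/10 = -39/4 kN
  R_B = Pa/L = (-13)·(5/2)/10 = -13/4 kN
Superposition: R_A = 523/12 kN, R_B = 1001/12 kN

R_A = 523/12 kN, R_B = 1001/12 kN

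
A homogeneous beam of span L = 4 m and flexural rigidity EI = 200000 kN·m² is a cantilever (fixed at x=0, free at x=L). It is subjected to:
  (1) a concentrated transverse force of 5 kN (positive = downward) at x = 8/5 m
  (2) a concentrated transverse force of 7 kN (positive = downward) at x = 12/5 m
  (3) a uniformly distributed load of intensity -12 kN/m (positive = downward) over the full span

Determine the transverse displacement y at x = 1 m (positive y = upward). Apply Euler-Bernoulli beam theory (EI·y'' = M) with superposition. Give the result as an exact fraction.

Load 1 — point force P=5 kN at a=8/5 m (b=L-a=12/5):
  y_1 = -Px²(3a-x)/(6EI)  [x≤a] = -5·1²·(3·(8/5)-1)/(6·200000) = -19/1200000 m
Load 2 — point force P=7 kN at a=12/5 m (b=L-a=8/5):
  y_2 = -Px²(3a-x)/(6EI)  [x≤a] = -7·1²·(3·(12/5)-1)/(6·200000) = -217/6000000 m
Load 3 — uniform load w=-12 kN/m over full span:
  y_3 = -wx²(x²-4Lx+6L²)/(24EI) = -(-12)·1²·(1²-4·4·1+6·4²)/(24·200000) = 81/400000 m
Superposition: y = Σ y_i = 301/2000000 m ≈ 0.000150 m

y(1) = 301/2000000 m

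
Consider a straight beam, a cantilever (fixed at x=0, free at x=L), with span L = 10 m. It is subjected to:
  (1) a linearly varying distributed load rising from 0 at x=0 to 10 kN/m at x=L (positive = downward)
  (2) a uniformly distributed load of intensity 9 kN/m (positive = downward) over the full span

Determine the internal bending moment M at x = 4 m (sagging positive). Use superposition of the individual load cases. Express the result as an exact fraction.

Load 1 — triangular load w₀=10 kN/m (0→w₀ over full span):
  M_1 = w₀Lx/2 - w₀L²/3 - w₀x³/(6L) = 10·10·4/2 - 10·10²/3 - 10·4³/(6·10) = -144 kN·m
Load 2 — uniform load w=9 kN/m over full span:
  M_2 = -w(L-x)²/2 = -9·(10-4)²/2 = -162 kN·m
Superposition: M = Σ M_i = -306 kN·m ≈ -306.000000 kN·m

M(4) = -306 kN·m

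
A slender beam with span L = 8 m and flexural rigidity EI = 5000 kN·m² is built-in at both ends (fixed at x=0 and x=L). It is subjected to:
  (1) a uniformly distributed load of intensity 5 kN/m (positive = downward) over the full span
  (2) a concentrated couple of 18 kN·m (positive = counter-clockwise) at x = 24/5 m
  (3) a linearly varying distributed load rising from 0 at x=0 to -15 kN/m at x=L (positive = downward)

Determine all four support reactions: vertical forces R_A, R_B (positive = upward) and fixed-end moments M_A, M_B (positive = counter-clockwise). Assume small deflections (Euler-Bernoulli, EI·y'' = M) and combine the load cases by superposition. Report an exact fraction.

R_A = 131/25 kN, M_A = 32/75 kN·m, R_B = -631/25 kN, M_B = 1762/75 kN·m

Load 1 — uniform load w=5 kN/m over full span:
  R_A = wL/2 = 5·8/2 = 20 kN
  M_A = wL²/12 = 5·8²/12 = 80/3 kN·m
  R_B = wL/2 = 5·8/2 = 20 kN
  M_B = -wL²/12 = -5·8²/12 = -80/3 kN·m
Load 2 — applied couple M₀=18 kN·m at a=24/5 m (b=L-a=16/5):
  R_A = 6M₀ab/L³ = 6·18·(24/5)·(16/5)/8³ = 81/25 kN
  M_A = M₀b(2a-b)/L² = 18·(16/5)·(2·(24/5)-(16/5))/8² = 144/25 kN·m
  R_B = -6M₀ab/L³ = -6·18·(24/5)·(16/5)/8³ = -81/25 kN
  M_B = M₀a(2b-a)/L² = 18·(24/5)·(2·(16/5)-(24/5))/8² = 54/25 kN·m
Load 3 — triangular load w₀=-15 kN/m (0→w₀ over full span):
  R_A = 3w₀L/20 = 3·(-15)·8/20 = -18 kN
  M_A = w₀L²/30 = (-15)·8²/30 = -32 kN·m
  R_B = 7w₀L/20 = 7·(-15)·8/20 = -42 kN
  M_B = -w₀L²/20 = -(-15)·8²/20 = 48 kN·m
Superposition: R_A = 131/25 kN, M_A = 32/75 kN·m, R_B = -631/25 kN, M_B = 1762/75 kN·m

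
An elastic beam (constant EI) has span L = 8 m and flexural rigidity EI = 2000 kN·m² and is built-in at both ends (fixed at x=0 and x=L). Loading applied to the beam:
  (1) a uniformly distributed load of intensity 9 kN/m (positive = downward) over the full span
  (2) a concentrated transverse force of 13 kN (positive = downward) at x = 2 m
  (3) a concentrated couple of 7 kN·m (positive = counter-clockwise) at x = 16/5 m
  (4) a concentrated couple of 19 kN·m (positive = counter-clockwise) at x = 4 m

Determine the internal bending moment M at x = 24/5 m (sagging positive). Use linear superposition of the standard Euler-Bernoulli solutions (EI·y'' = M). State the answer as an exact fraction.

Load 1 — uniform load w=9 kN/m over full span:
  M_1 = wLx/2 - wL²/12 - wx²/2 = 9·8·(24/5)/2 - 9·8²/12 - 9·(24/5)²/2 = 528/25 kN·m
Load 2 — point force P=13 kN at a=2 m (b=L-a=6):
  M_2 = Pa²(a+3b)(L-x)/L³ - Pa²b/L²  [x>a] = 13·2²·(2+3·6)·(8-(24/5))/8³ - 13·2²·6/8² = 13/8 kN·m
Load 3 — applied couple M₀=7 kN·m at a=16/5 m (b=L-a=24/5):
  M_3 = R_Ax - M_A - M₀  [x>a] with R_A=63/50, M_A=21/25 = (63/50)·(24/5) - (21/25) - 7 = -224/125 kN·m
Load 4 — applied couple M₀=19 kN·m at a=4 m (b=L-a=4):
  M_4 = R_Ax - M_A - M₀  [x>a] with R_A=57/16, M_A=19/4 = (57/16)·(24/5) - (19/4) - 19 = -133/20 kN·m
Superposition: M = Σ M_i = 14303/1000 kN·m ≈ 14.303000 kN·m

M(24/5) = 14303/1000 kN·m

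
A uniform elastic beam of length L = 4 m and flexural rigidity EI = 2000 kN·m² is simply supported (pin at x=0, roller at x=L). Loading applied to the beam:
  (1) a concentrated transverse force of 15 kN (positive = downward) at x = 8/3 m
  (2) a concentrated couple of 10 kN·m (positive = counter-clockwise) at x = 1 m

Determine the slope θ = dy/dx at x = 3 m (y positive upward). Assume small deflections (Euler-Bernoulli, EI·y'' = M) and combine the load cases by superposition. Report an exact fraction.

Load 1 — point force P=15 kN at a=8/3 m (b=L-a=4/3):
  θ_1 = -Pa(2L²-6Lx+3x²+a²)/(6LEI)  [x>a] = -15·(8/3)·(2·4²-6·4·3+3·3²+(8/3)²)/(6·4·2000) = 53/10800 rad
Load 2 — applied couple M₀=10 kN·m at a=1 m (b=L-a=3):
  θ_2 = (M₀x²/(2L)-M₀(x-a)+C₁)/EI  [x>a] with C₁=M₀(3b²-L²)/(6L)=55/12 = (10·3²/(2·4)-10·(3-1)+(55/12))/2000 = -1/480 rad
Superposition: θ = Σ θ_i = 61/21600 rad ≈ 0.002824 rad

θ(3) = 61/21600 rad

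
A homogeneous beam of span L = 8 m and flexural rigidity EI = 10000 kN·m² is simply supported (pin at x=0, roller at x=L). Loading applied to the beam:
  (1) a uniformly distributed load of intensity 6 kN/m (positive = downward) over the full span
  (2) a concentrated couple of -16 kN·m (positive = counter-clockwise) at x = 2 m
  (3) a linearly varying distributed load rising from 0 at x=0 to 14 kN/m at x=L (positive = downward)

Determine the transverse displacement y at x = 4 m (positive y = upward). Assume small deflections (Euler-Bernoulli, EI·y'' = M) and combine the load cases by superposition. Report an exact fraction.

y(4) = -139/1875 m

Load 1 — uniform load w=6 kN/m over full span:
  y_1 = -wx(L³-2Lx²+x³)/(24EI) = -6·4·(8³-2·8·4²+4³)/(24·10000) = -4/125 m
Load 2 — applied couple M₀=-16 kN·m at a=2 m (b=L-a=6):
  y_2 = (M₀x³/(6L)-M₀(x-a)²/2+C₁x)/EI  [x>a] with C₁=M₀(3b²-L²)/(6L)=-44/3 = ((-16)·4³/(6·8)-(-16)·(4-2)²/2+(-44/3)·4)/10000 = -3/625 m
Load 3 — triangular load w₀=14 kN/m (0→w₀ over full span):
  y_3 = -w₀x(7L⁴-10L²x²+3x⁴)/(360LEI) = -14·4·(7·8⁴-10·8²·4²+3·4⁴)/(360·8·10000) = -14/375 m
Superposition: y = Σ y_i = -139/1875 m ≈ -0.074133 m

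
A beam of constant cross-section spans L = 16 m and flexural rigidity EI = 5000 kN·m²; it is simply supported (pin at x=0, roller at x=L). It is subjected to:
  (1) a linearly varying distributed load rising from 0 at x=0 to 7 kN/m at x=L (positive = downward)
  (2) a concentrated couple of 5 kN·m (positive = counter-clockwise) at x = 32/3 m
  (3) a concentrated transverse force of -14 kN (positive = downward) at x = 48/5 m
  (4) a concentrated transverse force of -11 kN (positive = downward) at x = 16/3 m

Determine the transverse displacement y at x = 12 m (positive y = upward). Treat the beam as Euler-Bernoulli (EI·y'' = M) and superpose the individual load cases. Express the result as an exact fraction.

y(12) = -4543111/25312500 m

Load 1 — triangular load w₀=7 kN/m (0→w₀ over full span):
  y_1 = -w₀x(7L⁴-10L²x²+3x⁴)/(360LEI) = -7·12·(7·16⁴-10·16²·12²+3·12⁴)/(360·16·5000) = -833/1875 m
Load 2 — applied couple M₀=5 kN·m at a=32/3 m (b=L-a=16/3):
  y_2 = (M₀x³/(6L)-M₀(x-a)²/2+C₁x)/EI  [x>a] with C₁=M₀(3b²-L²)/(6L)=-80/9 = (5·12³/(6·16)-5·(12-(32/3))²/2+(-80/9)·12)/5000 = -19/4500 m
Load 3 — point force P=-14 kN at a=48/5 m (b=L-a=32/5):
  y_3 = -Pa(L-x)(2Lx-a²-x²)/(6LEI)  [x>a] = -(-14)·(48/5)·(16-12)·(2·16·12-(48/5)²-12²)/(6·16·5000) = 12936/78125 m
Load 4 — point force P=-11 kN at a=16/3 m (b=L-a=32/3):
  y_4 = -Pa(L-x)(2Lx-a²-x²)/(6LEI)  [x>a] = -(-11)·(16/3)·(16-12)·(2·16·12-(16/3)²-12²)/(6·16·5000) = 5236/50625 m
Superposition: y = Σ y_i = -4543111/25312500 m ≈ -0.179481 m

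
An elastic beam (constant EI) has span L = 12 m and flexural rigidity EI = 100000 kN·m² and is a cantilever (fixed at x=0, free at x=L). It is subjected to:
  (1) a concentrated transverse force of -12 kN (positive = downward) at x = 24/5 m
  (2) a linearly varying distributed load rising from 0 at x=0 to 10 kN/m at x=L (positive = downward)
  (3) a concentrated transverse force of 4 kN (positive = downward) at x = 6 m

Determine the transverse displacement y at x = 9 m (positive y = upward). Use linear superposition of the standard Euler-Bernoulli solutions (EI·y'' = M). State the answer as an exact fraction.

y(9) = -24082173/200000000 m

Load 1 — point force P=-12 kN at a=24/5 m (b=L-a=36/5):
  y_1 = -Pa²(3x-a)/(6EI)  [x>a] = -(-12)·(24/5)²·(3·9-(24/5))/(6·100000) = 3996/390625 m
Load 2 — triangular load w₀=10 kN/m (0→w₀ over full span):
  y_2 = (w₀Lx³/12-w₀L²x²/6-w₀x⁵/(120L))/EI = (10·12·9³/12-10·12²·9²/6-10·9⁵/(120·12))/100000 = -200961/1600000 m
Load 3 — point force P=4 kN at a=6 m (b=L-a=6):
  y_3 = -Pa²(3x-a)/(6EI)  [x>a] = -4·6²·(3·9-6)/(6·100000) = -63/12500 m
Superposition: y = Σ y_i = -24082173/200000000 m ≈ -0.120411 m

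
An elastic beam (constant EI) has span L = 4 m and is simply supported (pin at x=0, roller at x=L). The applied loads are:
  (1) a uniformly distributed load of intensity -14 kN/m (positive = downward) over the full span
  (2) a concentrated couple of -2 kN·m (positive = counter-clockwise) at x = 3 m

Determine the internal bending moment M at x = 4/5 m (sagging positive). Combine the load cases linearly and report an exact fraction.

Load 1 — uniform load w=-14 kN/m over full span:
  M_1 = wx(L-x)/2 = (-14)·(4/5)·(4-(4/5))/2 = -448/25 kN·m
Load 2 — applied couple M₀=-2 kN·m at a=3 m (b=L-a=1):
  M_2 = M₀x/L  [x≤a] = (-2)·(4/5)/4 = -2/5 kN·m
Superposition: M = Σ M_i = -458/25 kN·m ≈ -18.320000 kN·m

M(4/5) = -458/25 kN·m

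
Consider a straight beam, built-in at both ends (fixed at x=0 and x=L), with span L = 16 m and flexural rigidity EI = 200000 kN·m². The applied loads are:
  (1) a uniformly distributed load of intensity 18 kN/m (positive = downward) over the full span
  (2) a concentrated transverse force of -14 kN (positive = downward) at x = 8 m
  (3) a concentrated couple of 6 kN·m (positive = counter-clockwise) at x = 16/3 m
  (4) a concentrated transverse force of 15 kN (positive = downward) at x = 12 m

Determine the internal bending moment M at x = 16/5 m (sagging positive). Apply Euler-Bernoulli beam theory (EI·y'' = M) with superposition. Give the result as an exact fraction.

M(16/5) = -1191/100 kN·m

Load 1 — uniform load w=18 kN/m over full span:
  M_1 = wLx/2 - wL²/12 - wx²/2 = 18·16·(16/5)/2 - 18·16²/12 - 18·(16/5)²/2 = -384/25 kN·m
Load 2 — point force P=-14 kN at a=8 m (b=L-a=8):
  M_2 = Pb²(3a+b)x/L³ - Pab²/L²  [x≤a] = (-14)·8²·(3·8+8)·(16/5)/16³ - (-14)·8·8²/16² = 28/5 kN·m
Load 3 — applied couple M₀=6 kN·m at a=16/3 m (b=L-a=32/3):
  M_3 = R_Ax - M_A  [x≤a] with R_A=1/2, M_A=0 = (1/2)·(16/5) - 0 = 8/5 kN·m
Load 4 — point force P=15 kN at a=12 m (b=L-a=4):
  M_4 = Pb²(3a+b)x/L³ - Pab²/L²  [x≤a] = 15·4²·(3·12+4)·(16/5)/16³ - 15·12·4²/16² = -15/4 kN·m
Superposition: M = Σ M_i = -1191/100 kN·m ≈ -11.910000 kN·m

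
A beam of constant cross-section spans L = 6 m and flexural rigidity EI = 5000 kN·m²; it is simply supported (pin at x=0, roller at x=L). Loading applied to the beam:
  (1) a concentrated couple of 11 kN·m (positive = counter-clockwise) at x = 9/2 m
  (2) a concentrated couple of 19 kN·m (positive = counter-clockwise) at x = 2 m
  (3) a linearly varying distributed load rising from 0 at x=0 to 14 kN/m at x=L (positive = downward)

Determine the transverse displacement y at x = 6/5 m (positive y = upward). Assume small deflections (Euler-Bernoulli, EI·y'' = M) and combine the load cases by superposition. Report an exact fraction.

y(6/5) = -8532673/625000000 m

Load 1 — applied couple M₀=11 kN·m at a=9/2 m (b=L-a=3/2):
  y_1 = (M₀x³/(6L)+C₁x)/EI  [x≤a] with C₁=M₀(3b²-L²)/(6L)=-143/16 = (11·(6/5)³/(6·6)+(-143/16)·(6/5))/5000 = -10197/5000000 m
Load 2 — applied couple M₀=19 kN·m at a=2 m (b=L-a=4):
  y_2 = (M₀x³/(6L)+C₁x)/EI  [x≤a] with C₁=M₀(3b²-L²)/(6L)=19/3 = (19·(6/5)³/(6·6)+(19/3)·(6/5))/5000 = 133/78125 m
Load 3 — triangular load w₀=14 kN/m (0→w₀ over full span):
  y_3 = -w₀x(7L⁴-10L²x²+3x⁴)/(360LEI) = -14·(6/5)·(7·6⁴-10·6²·(6/5)²+3·(6/5)⁴)/(360·6·5000) = -130032/9765625 m
Superposition: y = Σ y_i = -8532673/625000000 m ≈ -0.013652 m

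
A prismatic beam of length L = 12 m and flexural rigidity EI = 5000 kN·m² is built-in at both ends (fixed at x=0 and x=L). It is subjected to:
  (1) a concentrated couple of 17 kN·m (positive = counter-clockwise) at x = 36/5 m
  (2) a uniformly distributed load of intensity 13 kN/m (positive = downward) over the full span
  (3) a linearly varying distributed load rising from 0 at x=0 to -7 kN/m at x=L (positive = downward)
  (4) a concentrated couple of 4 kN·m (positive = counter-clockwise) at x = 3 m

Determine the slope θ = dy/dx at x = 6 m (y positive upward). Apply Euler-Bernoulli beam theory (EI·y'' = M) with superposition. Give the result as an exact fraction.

θ(6) = 963/500000 rad

Load 1 — applied couple M₀=17 kN·m at a=36/5 m (b=L-a=24/5):
  θ_1 = (R_Ax²/2 - M_Ax)/EI  [x≤a] with R_A=51/25, M_A=136/25 = ((51/25)·6²/2 - (136/25)·6)/5000 = 51/62500 rad
Load 2 — uniform load w=13 kN/m over full span:
  θ_2 = -wx(L-x)(L-2x)/(12EI) = -13·6·(12-6)·(12-2·6)/(12·5000) = 0 rad
Load 3 — triangular load w₀=-7 kN/m (0→w₀ over full span):
  θ_3 = -w₀(2x(L-x)(L-2x)(x+2L)+x²(L-x)²)/(120LEI) = -(-7)·(2·6·(12-6)·(12-2·6)·(6+2·12)+6²·(12-6)²)/(120·12·5000) = 63/50000 rad
Load 4 — applied couple M₀=4 kN·m at a=3 m (b=L-a=9):
  θ_4 = (R_Ax²/2 - M_Ax - M₀(x-a))/EI  [x>a] with R_A=3/8, M_A=-3/4 = ((3/8)·6²/2 - (-3/4)·6 - 4·(6-3))/5000 = -3/20000 rad
Superposition: θ = Σ θ_i = 963/500000 rad ≈ 0.001926 rad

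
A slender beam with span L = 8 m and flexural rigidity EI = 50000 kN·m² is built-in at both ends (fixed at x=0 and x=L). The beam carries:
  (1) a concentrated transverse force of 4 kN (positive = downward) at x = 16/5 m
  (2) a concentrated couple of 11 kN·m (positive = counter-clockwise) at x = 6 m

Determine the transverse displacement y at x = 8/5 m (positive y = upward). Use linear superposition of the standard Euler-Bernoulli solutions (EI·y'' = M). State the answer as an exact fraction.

y(8/5) = -58381/390625000 m

Load 1 — point force P=4 kN at a=16/5 m (b=L-a=24/5):
  y_1 = -Pb²x²(3aL-(3a+b)x)/(6L³EI)  [x≤a] = -4·(24/5)²·(8/5)²·(3·(16/5)·8-(3·(16/5)+(24/5))·(8/5))/(6·8³·50000) = -4032/48828125 m
Load 2 — applied couple M₀=11 kN·m at a=6 m (b=L-a=2):
  y_2 = (R_Ax³/6 - M_Ax²/2)/EI  [x≤a] with R_A=99/64, M_A=55/16 = ((99/64)·(8/5)³/6 - (55/16)·(8/5)²/2)/50000 = -209/3125000 m
Superposition: y = Σ y_i = -58381/390625000 m ≈ -0.000149 m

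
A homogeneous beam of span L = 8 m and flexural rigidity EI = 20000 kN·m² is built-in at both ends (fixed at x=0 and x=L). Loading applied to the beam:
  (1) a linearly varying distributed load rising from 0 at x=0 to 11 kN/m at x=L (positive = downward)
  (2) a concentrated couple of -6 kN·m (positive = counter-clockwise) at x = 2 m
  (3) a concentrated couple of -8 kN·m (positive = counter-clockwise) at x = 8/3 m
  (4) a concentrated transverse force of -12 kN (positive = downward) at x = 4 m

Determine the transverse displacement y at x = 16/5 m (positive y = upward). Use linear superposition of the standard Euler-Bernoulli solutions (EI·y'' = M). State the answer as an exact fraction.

Load 1 — triangular load w₀=11 kN/m (0→w₀ over full span):
  y_1 = -w₀x²(L-x)²(x+2L)/(120LEI) = -11·(16/5)²·(8-(16/5))²·((16/5)+2·8)/(120·8·20000) = -25344/9765625 m
Load 2 — applied couple M₀=-6 kN·m at a=2 m (b=L-a=6):
  y_2 = (R_Ax³/6 - M_Ax²/2 - M₀(x-a)²/2)/EI  [x>a] with R_A=-27/32, M_A=9/8 = ((-27/32)·(16/5)³/6 - (9/8)·(16/5)²/2 - (-6)·((16/5)-2)²/2)/20000 = -189/625000 m
Load 3 — applied couple M₀=-8 kN·m at a=8/3 m (b=L-a=16/3):
  y_3 = (R_Ax³/6 - M_Ax²/2 - M₀(x-a)²/2)/EI  [x>a] with R_A=-4/3, M_A=0 = ((-4/3)·(16/5)³/6 - 0·(16/5)²/2 - (-8)·((16/5)-(8/3))²/2)/20000 = -24/78125 m
Load 4 — point force P=-12 kN at a=4 m (b=L-a=4):
  y_4 = -Pb²x²(3aL-(3a+b)x)/(6L³EI)  [x≤a] = -(-12)·4²·(16/5)²·(3·4·8-(3·4+4)·(16/5))/(6·8³·20000) = 112/78125 m
Superposition: y = Σ y_i = -138377/78125000 m ≈ -0.001771 m

y(16/5) = -138377/78125000 m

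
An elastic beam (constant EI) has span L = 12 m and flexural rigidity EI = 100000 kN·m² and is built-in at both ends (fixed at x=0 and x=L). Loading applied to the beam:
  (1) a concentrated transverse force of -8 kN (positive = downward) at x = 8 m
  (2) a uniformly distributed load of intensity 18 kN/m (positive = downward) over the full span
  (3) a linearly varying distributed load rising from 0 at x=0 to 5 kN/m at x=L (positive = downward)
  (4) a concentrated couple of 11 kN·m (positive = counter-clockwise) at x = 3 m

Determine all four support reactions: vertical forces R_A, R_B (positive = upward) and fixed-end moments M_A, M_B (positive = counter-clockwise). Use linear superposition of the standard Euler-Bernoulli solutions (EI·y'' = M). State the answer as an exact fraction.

R_A = 100187/864 kN, M_A = 33239/144 kN·m, R_B = 105445/864 kN, M_B = -33745/144 kN·m

Load 1 — point force P=-8 kN at a=8 m (b=L-a=4):
  R_A = Pb²(3a+b)/L³ = (-8)·4²·(3·8+4)/12³ = -56/27 kN
  M_A = Pab²/L² = (-8)·8·4²/12² = -64/9 kN·m
  R_B = Pa²(a+3b)/L³ = (-8)·8²·(8+3·4)/12³ = -160/27 kN
  M_B = -Pa²b/L² = -(-8)·8²·4/12² = 128/9 kN·m
Load 2 — uniform load w=18 kN/m over full span:
  R_A = wL/2 = 18·12/2 = 108 kN
  M_A = wL²/12 = 18·12²/12 = 216 kN·m
  R_B = wL/2 = 18·12/2 = 108 kN
  M_B = -wL²/12 = -18·12²/12 = -216 kN·m
Load 3 — triangular load w₀=5 kN/m (0→w₀ over full span):
  R_A = 3w₀L/20 = 3·5·12/20 = 9 kN
  M_A = w₀L²/30 = 5·12²/30 = 24 kN·m
  R_B = 7w₀L/20 = 7·5·12/20 = 21 kN
  M_B = -w₀L²/20 = -5·12²/20 = -36 kN·m
Load 4 — applied couple M₀=11 kN·m at a=3 m (b=L-a=9):
  R_A = 6M₀ab/L³ = 6·11·3·9/12³ = 33/32 kN
  M_A = M₀b(2a-b)/L² = 11·9·(2·3-9)/12² = -33/16 kN·m
  R_B = -6M₀ab/L³ = -6·11·3·9/12³ = -33/32 kN
  M_B = M₀a(2b-a)/L² = 11·3·(2·9-3)/12² = 55/16 kN·m
Superposition: R_A = 100187/864 kN, M_A = 33239/144 kN·m, R_B = 105445/864 kN, M_B = -33745/144 kN·m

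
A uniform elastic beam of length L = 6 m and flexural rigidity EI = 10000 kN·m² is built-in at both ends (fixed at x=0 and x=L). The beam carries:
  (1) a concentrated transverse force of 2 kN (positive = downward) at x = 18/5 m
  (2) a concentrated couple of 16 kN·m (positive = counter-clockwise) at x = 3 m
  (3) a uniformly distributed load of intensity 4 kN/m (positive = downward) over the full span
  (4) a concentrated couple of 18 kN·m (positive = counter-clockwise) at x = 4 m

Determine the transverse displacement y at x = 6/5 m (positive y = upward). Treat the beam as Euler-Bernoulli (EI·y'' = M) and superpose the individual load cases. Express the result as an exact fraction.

y(6/5) = -43173/39062500 m

Load 1 — point force P=2 kN at a=18/5 m (b=L-a=12/5):
  y_1 = -Pb²x²(3aL-(3a+b)x)/(6L³EI)  [x≤a] = -2·(12/5)²·(6/5)²·(3·(18/5)·6-(3·(18/5)+(12/5))·(6/5))/(6·6³·10000) = -612/9765625 m
Load 2 — applied couple M₀=16 kN·m at a=3 m (b=L-a=3):
  y_2 = (R_Ax³/6 - M_Ax²/2)/EI  [x≤a] with R_A=4, M_A=4 = (4·(6/5)³/6 - 4·(6/5)²/2)/10000 = -27/156250 m
Load 3 — uniform load w=4 kN/m over full span:
  y_3 = -wx²(L-x)²/(24EI) = -4·(6/5)²·(6-(6/5))²/(24·10000) = -216/390625 m
Load 4 — applied couple M₀=18 kN·m at a=4 m (b=L-a=2):
  y_4 = (R_Ax³/6 - M_Ax²/2)/EI  [x≤a] with R_A=4, M_A=6 = (4·(6/5)³/6 - 6·(6/5)²/2)/10000 = -99/312500 m
Superposition: y = Σ y_i = -43173/39062500 m ≈ -0.001105 m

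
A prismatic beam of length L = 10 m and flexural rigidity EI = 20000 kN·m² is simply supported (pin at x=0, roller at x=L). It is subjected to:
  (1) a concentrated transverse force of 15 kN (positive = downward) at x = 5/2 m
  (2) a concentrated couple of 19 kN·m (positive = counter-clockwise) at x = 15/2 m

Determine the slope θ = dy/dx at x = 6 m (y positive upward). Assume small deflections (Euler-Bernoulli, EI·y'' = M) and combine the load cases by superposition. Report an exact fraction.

θ(6) = 17791/9600000 rad

Load 1 — point force P=15 kN at a=5/2 m (b=L-a=15/2):
  θ_1 = -Pa(2L²-6Lx+3x²+a²)/(6LEI)  [x>a] = -15·(5/2)·(2·10²-6·10·6+3·6²+(5/2)²)/(6·10·20000) = 183/128000 rad
Load 2 — applied couple M₀=19 kN·m at a=15/2 m (b=L-a=5/2):
  θ_2 = (M₀x²/(2L)+C₁)/EI  [x≤a] with C₁=M₀(3b²-L²)/(6L)=-1235/48 = (19·6²/(2·10)+(-1235/48))/20000 = 2033/4800000 rad
Superposition: θ = Σ θ_i = 17791/9600000 rad ≈ 0.001853 rad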